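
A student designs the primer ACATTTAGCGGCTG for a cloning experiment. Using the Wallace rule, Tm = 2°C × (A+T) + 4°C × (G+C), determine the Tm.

Base counts: G=4, C=3, T=4, A=3
AT pairs contribute 7, GC pairs contribute 7.
Tm = 2(7) + 4(7) = 14 + 28 = 42°C

42°C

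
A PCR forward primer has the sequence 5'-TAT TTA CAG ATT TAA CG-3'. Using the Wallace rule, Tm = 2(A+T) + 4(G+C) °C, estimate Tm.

T=7, C=2, A=6, G=2
A+T = 13, G+C = 4
Tm = 4·4 + 2·13 = 16 + 26 = 42°C

42°C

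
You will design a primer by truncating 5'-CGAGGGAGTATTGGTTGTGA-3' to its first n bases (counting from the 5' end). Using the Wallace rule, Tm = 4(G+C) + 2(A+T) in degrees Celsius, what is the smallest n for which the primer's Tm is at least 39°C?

First 12 bases: CGAGGGAGTATT → Tm = 36°C (< 39°C)
First 13 bases: CGAGGGAGTATTG → Tm = 40°C (≥ 39°C)
Since every base adds ≥2°C, Tm only increases with n, so the threshold is first crossed at n = 13.

n = 13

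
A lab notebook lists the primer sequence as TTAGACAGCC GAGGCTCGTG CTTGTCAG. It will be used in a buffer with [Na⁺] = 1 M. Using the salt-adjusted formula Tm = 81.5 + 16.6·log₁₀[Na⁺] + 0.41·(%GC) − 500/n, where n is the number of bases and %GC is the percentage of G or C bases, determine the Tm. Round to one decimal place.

Length n = 28. Scanning the sequence gives C=7, T=7, G=9, A=5.
G+C = 16, so %GC = 16/28 × 100 = 57.143%
Salt term: 16.6 × (0) = 0
GC term: 0.41 × 57.143 = 23.429; length term: −500/28 = −17.857
Tm = 81.5 + (0) + 23.429 − 17.857 = 87.072 → 87.1°C

87.1°C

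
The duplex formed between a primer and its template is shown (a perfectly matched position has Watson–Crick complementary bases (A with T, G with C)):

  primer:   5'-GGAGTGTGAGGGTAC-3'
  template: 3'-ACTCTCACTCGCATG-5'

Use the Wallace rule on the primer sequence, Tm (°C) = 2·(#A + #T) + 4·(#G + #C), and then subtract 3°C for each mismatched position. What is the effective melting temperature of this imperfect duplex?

39°C

Primer base counts: A=3, T=3, G=8, C=1 → A+T=6, G+C=9
Perfect-match Tm = 2(6) + 4(9) = 12 + 36 = 48°C
Mismatches (positions where the bases are not complementary): 3 (at positions 1, 5, 11)
Effective Tm = 48 − 3×3 = 48 − 9 = 39°C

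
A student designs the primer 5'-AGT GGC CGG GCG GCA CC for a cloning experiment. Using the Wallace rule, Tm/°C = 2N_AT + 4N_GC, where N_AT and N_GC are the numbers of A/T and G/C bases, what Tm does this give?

62°C

Scanning the sequence gives T=1, C=6, G=8, A=2.
So N_AT = 3 and N_GC = 14.
Tm = 4·14 + 2·3 = 56 + 6 = 62°C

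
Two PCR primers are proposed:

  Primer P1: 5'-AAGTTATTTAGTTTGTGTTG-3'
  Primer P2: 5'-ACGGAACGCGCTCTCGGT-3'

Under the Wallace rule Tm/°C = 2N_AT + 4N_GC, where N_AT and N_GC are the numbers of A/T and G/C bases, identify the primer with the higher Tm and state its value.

Primer P1: A+T=15, G+C=5 → Tm = 2(15)+4(5) = 50°C
Primer P2: A+T=6, G+C=12 → Tm = 2(6)+4(12) = 60°C
50°C vs 60°C → primer P2 is higher.

Primer P2, 60°C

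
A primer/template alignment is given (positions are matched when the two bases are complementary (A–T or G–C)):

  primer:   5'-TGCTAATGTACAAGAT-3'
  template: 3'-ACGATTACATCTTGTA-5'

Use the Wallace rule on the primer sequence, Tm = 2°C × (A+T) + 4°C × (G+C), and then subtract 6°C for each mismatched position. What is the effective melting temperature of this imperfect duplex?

Primer base counts: A=6, T=5, G=3, C=2 → A+T=11, G+C=5
Perfect-match Tm = 2(11) + 4(5) = 22 + 20 = 42°C
Mismatches (positions where the bases are not complementary): 2 (at positions 11, 14)
Effective Tm = 42 − 2×6 = 42 − 12 = 30°C

30°C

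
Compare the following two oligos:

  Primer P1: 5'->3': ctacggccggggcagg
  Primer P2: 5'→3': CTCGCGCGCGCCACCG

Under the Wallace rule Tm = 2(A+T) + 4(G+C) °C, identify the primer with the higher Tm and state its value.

Primer P2, 60°C

Primer P1: A+T=3, G+C=13 → Tm = 2(3)+4(13) = 58°C
Primer P2: A+T=2, G+C=14 → Tm = 2(2)+4(14) = 60°C
58°C vs 60°C → primer P2 is higher.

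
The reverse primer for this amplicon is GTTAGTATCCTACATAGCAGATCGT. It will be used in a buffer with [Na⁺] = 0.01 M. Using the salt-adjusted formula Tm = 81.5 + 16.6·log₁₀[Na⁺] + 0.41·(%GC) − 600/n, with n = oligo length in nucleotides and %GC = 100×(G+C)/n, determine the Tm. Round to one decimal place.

40.7°C

Length n = 25. Base counts: G=5, C=5, T=8, A=7
G+C = 10, so %GC = 10/25 × 100 = 40%
Salt term: 16.6 × (-2) = -33.2
GC term: 0.41 × 40 = 16.4; length term: −600/25 = −24
Tm = 81.5 + (-33.2) + 16.4 − 24 = 40.7 → 40.7°C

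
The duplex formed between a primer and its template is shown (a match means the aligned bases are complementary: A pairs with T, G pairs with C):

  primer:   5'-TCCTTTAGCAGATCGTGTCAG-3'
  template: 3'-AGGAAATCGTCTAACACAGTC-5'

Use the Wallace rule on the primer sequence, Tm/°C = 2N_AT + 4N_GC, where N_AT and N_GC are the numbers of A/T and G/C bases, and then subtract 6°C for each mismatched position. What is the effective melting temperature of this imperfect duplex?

56°C

Primer base counts: A=4, T=7, G=5, C=5 → A+T=11, G+C=10
Perfect-match Tm = 2(11) + 4(10) = 22 + 40 = 62°C
Mismatches (positions where the bases are not complementary): 1 (at position 14)
Effective Tm = 62 − 1×6 = 62 − 6 = 56°C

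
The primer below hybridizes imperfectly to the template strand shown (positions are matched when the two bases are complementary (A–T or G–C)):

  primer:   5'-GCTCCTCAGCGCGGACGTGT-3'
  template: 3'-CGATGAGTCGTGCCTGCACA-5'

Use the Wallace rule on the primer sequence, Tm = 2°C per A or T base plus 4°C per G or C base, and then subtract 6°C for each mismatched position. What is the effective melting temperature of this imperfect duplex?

Primer base counts: A=2, T=4, G=7, C=7 → A+T=6, G+C=14
Perfect-match Tm = 2(6) + 4(14) = 12 + 56 = 68°C
Mismatches (positions where the bases are not complementary): 2 (at positions 4, 11)
Effective Tm = 68 − 2×6 = 68 − 12 = 56°C

56°C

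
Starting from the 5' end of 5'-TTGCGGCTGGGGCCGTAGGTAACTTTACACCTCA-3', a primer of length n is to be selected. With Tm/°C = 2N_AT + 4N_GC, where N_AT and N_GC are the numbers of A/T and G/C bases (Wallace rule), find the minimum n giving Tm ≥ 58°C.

n = 17

First 16 bases: TTGCGGCTGGGGCCGT → Tm = 56°C (< 58°C)
First 17 bases: TTGCGGCTGGGGCCGTA → Tm = 58°C (≥ 58°C)
Each additional base adds 2°C (A/T) or 4°C (G/C), so Tm is non-decreasing in n; n = 17 is the first length to reach 58°C.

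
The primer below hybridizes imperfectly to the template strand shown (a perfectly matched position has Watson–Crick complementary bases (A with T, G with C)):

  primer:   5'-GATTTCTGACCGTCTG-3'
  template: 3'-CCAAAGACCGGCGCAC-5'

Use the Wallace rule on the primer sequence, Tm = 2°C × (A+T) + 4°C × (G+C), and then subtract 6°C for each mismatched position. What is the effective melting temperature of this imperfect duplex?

Primer base counts: A=2, T=6, G=4, C=4 → A+T=8, G+C=8
Perfect-match Tm = 2(8) + 4(8) = 16 + 32 = 48°C
Mismatches (positions where the bases are not complementary): 4 (at positions 2, 9, 13, 14)
Effective Tm = 48 − 4×6 = 48 − 24 = 24°C

24°C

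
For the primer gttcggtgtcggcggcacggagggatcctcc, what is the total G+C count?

22

G=13, C=9, A=3, T=6
G+C = 13 + 9 = 22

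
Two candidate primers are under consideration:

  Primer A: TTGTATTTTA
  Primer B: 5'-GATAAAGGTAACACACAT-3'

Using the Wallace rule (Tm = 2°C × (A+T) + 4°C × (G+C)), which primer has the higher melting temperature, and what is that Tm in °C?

Primer A: A+T=9, G+C=1 → Tm = 2(9)+4(1) = 22°C
Primer B: A+T=12, G+C=6 → Tm = 2(12)+4(6) = 48°C
22°C vs 48°C → primer B is higher.

Primer B, 48°C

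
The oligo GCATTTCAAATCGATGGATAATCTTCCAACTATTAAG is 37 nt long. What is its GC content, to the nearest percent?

32%

Scanning the sequence gives T=12, G=5, A=13, C=7.
G+C = 5 + 7 = 12 out of 37 bases
%GC = 12/37 × 100 = 32.43% ≈ 32%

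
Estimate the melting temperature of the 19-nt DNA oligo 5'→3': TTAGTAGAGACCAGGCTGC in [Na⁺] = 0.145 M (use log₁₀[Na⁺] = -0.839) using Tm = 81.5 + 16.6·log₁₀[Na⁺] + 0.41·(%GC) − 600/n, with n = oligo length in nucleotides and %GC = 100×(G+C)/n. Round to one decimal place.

57.6°C

Length n = 19. C=4, G=6, T=4, A=5
G+C = 10, so %GC = 10/19 × 100 = 52.632%
Salt term: 16.6 × (-0.839) = -13.927
GC term: 0.41 × 52.632 = 21.579; length term: −600/19 = −31.579
Tm = 81.5 + (-13.927) + 21.579 − 31.579 = 57.573 → 57.6°C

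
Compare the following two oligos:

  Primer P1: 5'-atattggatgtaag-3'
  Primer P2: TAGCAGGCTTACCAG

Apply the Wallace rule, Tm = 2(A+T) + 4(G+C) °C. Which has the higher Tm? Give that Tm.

Primer P2, 46°C

Primer P1: A+T=10, G+C=4 → Tm = 2(10)+4(4) = 36°C
Primer P2: A+T=7, G+C=8 → Tm = 2(7)+4(8) = 46°C
36°C vs 46°C → primer P2 is higher.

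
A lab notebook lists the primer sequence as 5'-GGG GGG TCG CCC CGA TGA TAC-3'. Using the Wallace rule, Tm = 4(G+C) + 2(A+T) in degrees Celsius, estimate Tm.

Scanning the sequence gives T=3, A=3, G=9, C=6.
AT pairs contribute 6, GC pairs contribute 15.
Tm = 2×6 + 4×15 = 72°C

72°C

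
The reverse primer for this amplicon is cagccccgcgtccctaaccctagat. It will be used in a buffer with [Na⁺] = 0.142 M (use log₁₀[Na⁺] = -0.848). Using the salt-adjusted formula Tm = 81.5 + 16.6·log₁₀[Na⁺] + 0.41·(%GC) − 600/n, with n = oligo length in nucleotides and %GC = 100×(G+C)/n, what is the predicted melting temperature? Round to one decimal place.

Length n = 25. Scanning the sequence gives C=12, A=5, G=4, T=4.
G+C = 16, so %GC = 16/25 × 100 = 64%
Salt term: 16.6 × (-0.848) = -14.077
GC term: 0.41 × 64 = 26.24; length term: −600/25 = −24
Tm = 81.5 + (-14.077) + 26.24 − 24 = 69.663 → 69.7°C

69.7°C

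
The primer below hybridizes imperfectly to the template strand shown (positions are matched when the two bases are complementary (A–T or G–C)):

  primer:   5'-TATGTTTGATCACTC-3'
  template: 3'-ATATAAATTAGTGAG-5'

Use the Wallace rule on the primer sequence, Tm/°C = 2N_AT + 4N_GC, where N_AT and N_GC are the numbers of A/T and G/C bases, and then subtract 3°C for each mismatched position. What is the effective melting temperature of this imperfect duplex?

34°C

Primer base counts: A=3, T=7, G=2, C=3 → A+T=10, G+C=5
Perfect-match Tm = 2(10) + 4(5) = 20 + 20 = 40°C
Mismatches (positions where the bases are not complementary): 2 (at positions 4, 8)
Effective Tm = 40 − 2×3 = 40 − 6 = 34°C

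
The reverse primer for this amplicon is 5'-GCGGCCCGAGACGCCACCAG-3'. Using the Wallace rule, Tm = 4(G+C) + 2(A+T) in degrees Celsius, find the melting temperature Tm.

C=9, G=7, T=0, A=4
AT pairs contribute 4, GC pairs contribute 16.
Tm = 2(4) + 4(16) = 8 + 64 = 72°C

72°C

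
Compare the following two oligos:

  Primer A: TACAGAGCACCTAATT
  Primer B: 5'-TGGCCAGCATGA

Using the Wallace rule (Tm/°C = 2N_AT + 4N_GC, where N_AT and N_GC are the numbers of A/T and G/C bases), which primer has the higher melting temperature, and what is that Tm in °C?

Primer A, 44°C

Primer A: A+T=10, G+C=6 → Tm = 2(10)+4(6) = 44°C
Primer B: A+T=5, G+C=7 → Tm = 2(5)+4(7) = 38°C
44°C vs 38°C → primer A is higher.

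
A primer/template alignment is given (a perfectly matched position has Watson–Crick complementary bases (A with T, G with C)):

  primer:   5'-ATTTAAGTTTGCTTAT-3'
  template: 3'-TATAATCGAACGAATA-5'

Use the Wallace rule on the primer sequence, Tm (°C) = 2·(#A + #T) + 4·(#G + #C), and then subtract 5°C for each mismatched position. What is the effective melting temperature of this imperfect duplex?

23°C

Primer base counts: A=4, T=9, G=2, C=1 → A+T=13, G+C=3
Perfect-match Tm = 2(13) + 4(3) = 26 + 12 = 38°C
Mismatches (positions where the bases are not complementary): 3 (at positions 3, 5, 8)
Effective Tm = 38 − 3×5 = 38 − 15 = 23°C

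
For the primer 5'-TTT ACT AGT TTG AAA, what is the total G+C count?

3

Base counts: T=7, C=1, A=5, G=2
G+C = 2 + 1 = 3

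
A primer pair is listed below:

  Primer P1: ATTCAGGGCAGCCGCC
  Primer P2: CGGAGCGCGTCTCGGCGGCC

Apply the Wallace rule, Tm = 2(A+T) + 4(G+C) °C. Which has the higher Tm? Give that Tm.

Primer P1: A+T=5, G+C=11 → Tm = 2(5)+4(11) = 54°C
Primer P2: A+T=3, G+C=17 → Tm = 2(3)+4(17) = 74°C
54°C vs 74°C → primer P2 is higher.

Primer P2, 74°C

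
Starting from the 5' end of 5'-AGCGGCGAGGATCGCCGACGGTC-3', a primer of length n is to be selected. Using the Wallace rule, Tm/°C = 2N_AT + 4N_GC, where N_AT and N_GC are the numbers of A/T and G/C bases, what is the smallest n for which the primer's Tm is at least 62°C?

n = 18

First 17 bases: AGCGGCGAGGATCGCCG → Tm = 60°C (< 62°C)
First 18 bases: AGCGGCGAGGATCGCCGA → Tm = 62°C (≥ 62°C)
Since every base adds ≥2°C, Tm only increases with n, so the threshold is first crossed at n = 18.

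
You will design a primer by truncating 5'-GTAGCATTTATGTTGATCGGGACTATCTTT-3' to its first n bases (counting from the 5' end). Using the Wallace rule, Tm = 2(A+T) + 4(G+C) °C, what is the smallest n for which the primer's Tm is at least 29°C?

n = 12

First 11 bases: GTAGCATTTAT → Tm = 28°C (< 29°C)
First 12 bases: GTAGCATTTATG → Tm = 32°C (≥ 29°C)
Since every base adds ≥2°C, Tm only increases with n, so the threshold is first crossed at n = 12.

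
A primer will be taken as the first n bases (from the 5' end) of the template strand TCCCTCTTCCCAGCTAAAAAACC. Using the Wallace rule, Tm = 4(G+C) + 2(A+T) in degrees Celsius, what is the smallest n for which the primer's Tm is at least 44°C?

First 13 bases: TCCCTCTTCCCAG → Tm = 42°C (< 44°C)
First 14 bases: TCCCTCTTCCCAGC → Tm = 46°C (≥ 44°C)
Each additional base adds 2°C (A/T) or 4°C (G/C), so Tm is non-decreasing in n; n = 14 is the first length to reach 44°C.

n = 14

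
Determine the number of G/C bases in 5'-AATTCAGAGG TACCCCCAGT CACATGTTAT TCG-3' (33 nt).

Counting bases: A=9, C=9, T=9, G=6
G+C = 6 + 9 = 15

15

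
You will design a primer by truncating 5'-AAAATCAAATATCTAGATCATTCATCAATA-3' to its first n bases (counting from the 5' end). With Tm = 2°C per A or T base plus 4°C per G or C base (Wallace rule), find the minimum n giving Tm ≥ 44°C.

First 18 bases: AAAATCAAATATCTAGAT → Tm = 42°C (< 44°C)
First 19 bases: AAAATCAAATATCTAGATC → Tm = 46°C (≥ 44°C)
Since every base adds ≥2°C, Tm only increases with n, so the threshold is first crossed at n = 19.

n = 19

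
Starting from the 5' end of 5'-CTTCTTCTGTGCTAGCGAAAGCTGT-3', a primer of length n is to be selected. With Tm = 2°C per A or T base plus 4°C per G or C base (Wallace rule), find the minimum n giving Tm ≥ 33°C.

n = 12

First 11 bases: CTTCTTCTGTG → Tm = 32°C (< 33°C)
First 12 bases: CTTCTTCTGTGC → Tm = 36°C (≥ 33°C)
Each additional base adds 2°C (A/T) or 4°C (G/C), so Tm is non-decreasing in n; n = 12 is the first length to reach 33°C.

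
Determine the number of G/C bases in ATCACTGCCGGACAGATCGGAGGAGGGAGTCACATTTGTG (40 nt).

22

Scanning the sequence gives G=14, A=10, T=8, C=8.
Total G or C: 14 + 8 = 22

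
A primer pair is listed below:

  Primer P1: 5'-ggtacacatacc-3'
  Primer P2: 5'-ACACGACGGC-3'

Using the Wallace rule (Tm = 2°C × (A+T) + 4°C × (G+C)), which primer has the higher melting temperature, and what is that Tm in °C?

Primer P1, 36°C

Primer P1: A+T=6, G+C=6 → Tm = 2(6)+4(6) = 36°C
Primer P2: A+T=3, G+C=7 → Tm = 2(3)+4(7) = 34°C
36°C vs 34°C → primer P1 is higher.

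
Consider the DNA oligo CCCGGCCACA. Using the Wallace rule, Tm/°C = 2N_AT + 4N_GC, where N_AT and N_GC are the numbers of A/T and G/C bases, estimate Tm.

G=2, T=0, A=2, C=6
A+T = 2, G+C = 8
Tm = 2(2) + 4(8) = 4 + 32 = 36°C

36°C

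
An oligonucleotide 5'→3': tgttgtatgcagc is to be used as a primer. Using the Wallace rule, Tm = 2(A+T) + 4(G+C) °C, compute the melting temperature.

Counting bases: T=5, G=4, C=2, A=2
A+T = 7, G+C = 6
Tm = 4·6 + 2·7 = 24 + 14 = 38°C

38°C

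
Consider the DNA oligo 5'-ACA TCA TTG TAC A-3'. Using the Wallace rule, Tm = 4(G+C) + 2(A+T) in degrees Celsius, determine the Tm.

Base counts: C=3, T=4, G=1, A=5
AT pairs contribute 9, GC pairs contribute 4.
Tm = 4·4 + 2·9 = 16 + 18 = 34°C

34°C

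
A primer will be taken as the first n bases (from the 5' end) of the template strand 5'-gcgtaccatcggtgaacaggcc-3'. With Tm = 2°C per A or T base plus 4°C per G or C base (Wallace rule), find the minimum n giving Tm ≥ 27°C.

First 8 bases: GCGTACCA → Tm = 26°C (< 27°C)
First 9 bases: GCGTACCAT → Tm = 28°C (≥ 27°C)
Since every base adds ≥2°C, Tm only increases with n, so the threshold is first crossed at n = 9.

n = 9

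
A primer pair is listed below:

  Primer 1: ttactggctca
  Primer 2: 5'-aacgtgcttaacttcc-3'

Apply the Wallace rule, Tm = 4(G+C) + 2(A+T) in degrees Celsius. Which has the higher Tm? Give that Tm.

Primer 2, 46°C

Primer 1: A+T=6, G+C=5 → Tm = 2(6)+4(5) = 32°C
Primer 2: A+T=9, G+C=7 → Tm = 2(9)+4(7) = 46°C
32°C vs 46°C → primer 2 is higher.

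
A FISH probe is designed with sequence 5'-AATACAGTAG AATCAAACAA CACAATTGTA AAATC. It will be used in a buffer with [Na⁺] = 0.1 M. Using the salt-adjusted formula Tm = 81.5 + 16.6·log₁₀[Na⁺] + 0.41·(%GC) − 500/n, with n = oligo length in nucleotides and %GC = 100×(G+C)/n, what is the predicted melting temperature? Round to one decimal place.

61.2°C

Length n = 35. Base counts: T=7, G=3, A=19, C=6
G+C = 9, so %GC = 9/35 × 100 = 25.714%
Salt term: 16.6 × (-1) = -16.6
GC term: 0.41 × 25.714 = 10.543; length term: −500/35 = −14.286
Tm = 81.5 + (-16.6) + 10.543 − 14.286 = 61.157 → 61.2°C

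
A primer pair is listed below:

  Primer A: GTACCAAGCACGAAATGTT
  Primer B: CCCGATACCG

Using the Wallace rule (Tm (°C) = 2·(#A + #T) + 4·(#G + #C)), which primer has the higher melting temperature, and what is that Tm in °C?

Primer A, 54°C

Primer A: A+T=11, G+C=8 → Tm = 2(11)+4(8) = 54°C
Primer B: A+T=3, G+C=7 → Tm = 2(3)+4(7) = 34°C
54°C vs 34°C → primer A is higher.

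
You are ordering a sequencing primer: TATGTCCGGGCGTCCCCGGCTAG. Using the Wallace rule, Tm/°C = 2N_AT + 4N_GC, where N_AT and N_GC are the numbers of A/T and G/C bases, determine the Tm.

G=8, T=5, A=2, C=8
So N_AT = 7 and N_GC = 16.
Tm = 2(7) + 4(16) = 14 + 64 = 78°C

78°C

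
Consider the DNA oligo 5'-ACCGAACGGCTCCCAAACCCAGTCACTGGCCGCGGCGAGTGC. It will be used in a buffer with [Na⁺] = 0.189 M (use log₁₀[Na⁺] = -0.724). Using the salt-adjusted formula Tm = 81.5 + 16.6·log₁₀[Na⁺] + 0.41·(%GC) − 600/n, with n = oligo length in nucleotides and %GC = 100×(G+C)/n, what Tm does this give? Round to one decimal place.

83.5°C

Length n = 42. Base counts: G=12, A=9, C=17, T=4
G+C = 29, so %GC = 29/42 × 100 = 69.048%
Salt term: 16.6 × (-0.724) = -12.018
GC term: 0.41 × 69.048 = 28.31; length term: −600/42 = −14.286
Tm = 81.5 + (-12.018) + 28.31 − 14.286 = 83.506 → 83.5°C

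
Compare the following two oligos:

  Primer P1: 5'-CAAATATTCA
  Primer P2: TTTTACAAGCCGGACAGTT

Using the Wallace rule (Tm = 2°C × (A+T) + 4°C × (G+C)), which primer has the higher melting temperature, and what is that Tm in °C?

Primer P2, 54°C

Primer P1: A+T=8, G+C=2 → Tm = 2(8)+4(2) = 24°C
Primer P2: A+T=11, G+C=8 → Tm = 2(11)+4(8) = 54°C
24°C vs 54°C → primer P2 is higher.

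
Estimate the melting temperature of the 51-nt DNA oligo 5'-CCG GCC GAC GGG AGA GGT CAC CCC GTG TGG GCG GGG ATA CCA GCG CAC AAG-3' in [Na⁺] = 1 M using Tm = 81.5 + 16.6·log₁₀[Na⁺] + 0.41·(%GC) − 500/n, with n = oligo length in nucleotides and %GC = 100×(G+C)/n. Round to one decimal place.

101.4°C

Length n = 51. Scanning the sequence gives C=16, A=10, G=21, T=4.
G+C = 37, so %GC = 37/51 × 100 = 72.549%
Salt term: 16.6 × (0) = 0
GC term: 0.41 × 72.549 = 29.745; length term: −500/51 = −9.804
Tm = 81.5 + (0) + 29.745 − 9.804 = 101.441 → 101.4°C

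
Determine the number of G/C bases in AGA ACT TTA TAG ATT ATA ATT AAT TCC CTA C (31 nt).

7

Scanning the sequence gives A=12, T=12, C=5, G=2.
G+C = 2 + 5 = 7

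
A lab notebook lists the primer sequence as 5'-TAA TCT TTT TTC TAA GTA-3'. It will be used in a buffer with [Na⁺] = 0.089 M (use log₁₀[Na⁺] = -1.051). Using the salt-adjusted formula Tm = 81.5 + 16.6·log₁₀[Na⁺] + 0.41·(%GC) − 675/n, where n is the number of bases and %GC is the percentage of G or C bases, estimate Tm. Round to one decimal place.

Length n = 18. Scanning the sequence gives C=2, A=5, T=10, G=1.
G+C = 3, so %GC = 3/18 × 100 = 16.667%
Salt term: 16.6 × (-1.051) = -17.447
GC term: 0.41 × 16.667 = 6.833; length term: −675/18 = −37.5
Tm = 81.5 + (-17.447) + 6.833 − 37.5 = 33.386 → 33.4°C

33.4°C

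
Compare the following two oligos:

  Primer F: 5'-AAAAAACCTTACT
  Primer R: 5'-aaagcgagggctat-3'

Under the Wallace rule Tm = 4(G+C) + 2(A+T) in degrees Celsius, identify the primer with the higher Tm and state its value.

Primer R, 42°C

Primer F: A+T=10, G+C=3 → Tm = 2(10)+4(3) = 32°C
Primer R: A+T=7, G+C=7 → Tm = 2(7)+4(7) = 42°C
32°C vs 42°C → primer R is higher.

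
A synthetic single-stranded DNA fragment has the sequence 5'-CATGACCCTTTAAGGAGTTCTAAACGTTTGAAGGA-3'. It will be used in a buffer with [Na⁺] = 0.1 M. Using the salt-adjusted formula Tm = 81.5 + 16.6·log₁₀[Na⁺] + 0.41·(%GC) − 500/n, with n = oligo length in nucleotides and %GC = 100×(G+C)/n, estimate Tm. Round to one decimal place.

67.0°C

Length n = 35. Scanning the sequence gives C=6, G=8, T=10, A=11.
G+C = 14, so %GC = 14/35 × 100 = 40%
Salt term: 16.6 × (-1) = -16.6
GC term: 0.41 × 40 = 16.4; length term: −500/35 = −14.286
Tm = 81.5 + (-16.6) + 16.4 − 14.286 = 67.014 → 67.0°C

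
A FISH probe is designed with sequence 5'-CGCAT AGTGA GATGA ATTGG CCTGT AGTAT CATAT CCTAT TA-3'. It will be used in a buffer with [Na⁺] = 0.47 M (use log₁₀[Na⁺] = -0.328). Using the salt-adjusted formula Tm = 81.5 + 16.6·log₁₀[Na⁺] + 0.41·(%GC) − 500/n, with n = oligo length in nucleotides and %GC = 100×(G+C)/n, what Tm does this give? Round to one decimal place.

79.8°C

Length n = 42. T=14, A=12, G=9, C=7
G+C = 16, so %GC = 16/42 × 100 = 38.095%
Salt term: 16.6 × (-0.328) = -5.445
GC term: 0.41 × 38.095 = 15.619; length term: −500/42 = −11.905
Tm = 81.5 + (-5.445) + 15.619 − 11.905 = 79.769 → 79.8°C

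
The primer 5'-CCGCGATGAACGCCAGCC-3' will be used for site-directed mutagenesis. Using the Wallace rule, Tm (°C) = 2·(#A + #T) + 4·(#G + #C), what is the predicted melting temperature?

Scanning the sequence gives A=4, G=5, C=8, T=1.
AT pairs contribute 5, GC pairs contribute 13.
Tm = 4·13 + 2·5 = 52 + 10 = 62°C

62°C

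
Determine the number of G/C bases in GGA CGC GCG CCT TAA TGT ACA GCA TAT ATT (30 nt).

C=7, G=7, A=8, T=8
G+C = 7 + 7 = 14

14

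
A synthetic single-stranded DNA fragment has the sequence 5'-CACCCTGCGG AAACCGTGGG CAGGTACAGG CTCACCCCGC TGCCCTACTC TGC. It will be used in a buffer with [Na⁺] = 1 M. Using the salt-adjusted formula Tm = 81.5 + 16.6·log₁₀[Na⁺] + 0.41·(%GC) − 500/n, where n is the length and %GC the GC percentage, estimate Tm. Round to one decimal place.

99.9°C

Length n = 53. Scanning the sequence gives C=22, T=8, G=14, A=9.
G+C = 36, so %GC = 36/53 × 100 = 67.925%
Salt term: 16.6 × (0) = 0
GC term: 0.41 × 67.925 = 27.849; length term: −500/53 = −9.434
Tm = 81.5 + (0) + 27.849 − 9.434 = 99.915 → 99.9°C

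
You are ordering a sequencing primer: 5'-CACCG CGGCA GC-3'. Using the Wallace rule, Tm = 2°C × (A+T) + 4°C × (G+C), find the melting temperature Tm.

T=0, G=4, C=6, A=2
So N_AT = 2 and N_GC = 10.
Tm = 4·10 + 2·2 = 40 + 4 = 44°C

44°C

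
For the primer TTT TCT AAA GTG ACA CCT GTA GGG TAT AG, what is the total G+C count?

Base counts: C=4, T=10, A=8, G=7
G+C = 7 + 4 = 11

11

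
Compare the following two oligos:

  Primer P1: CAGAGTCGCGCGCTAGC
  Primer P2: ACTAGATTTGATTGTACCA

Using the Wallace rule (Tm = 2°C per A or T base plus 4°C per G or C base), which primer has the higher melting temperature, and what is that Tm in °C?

Primer P1: A+T=5, G+C=12 → Tm = 2(5)+4(12) = 58°C
Primer P2: A+T=13, G+C=6 → Tm = 2(13)+4(6) = 50°C
58°C vs 50°C → primer P1 is higher.

Primer P1, 58°C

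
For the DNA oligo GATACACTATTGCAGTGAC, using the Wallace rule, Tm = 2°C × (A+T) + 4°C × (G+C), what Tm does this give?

54°C

Counting bases: G=4, C=4, A=6, T=5
So N_AT = 11 and N_GC = 8.
Tm = 2(11) + 4(8) = 22 + 32 = 54°C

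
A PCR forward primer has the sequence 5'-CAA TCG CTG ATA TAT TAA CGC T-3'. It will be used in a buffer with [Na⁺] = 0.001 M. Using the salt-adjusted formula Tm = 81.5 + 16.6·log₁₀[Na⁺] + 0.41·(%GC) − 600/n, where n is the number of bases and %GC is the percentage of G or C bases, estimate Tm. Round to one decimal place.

19.3°C

Length n = 22. Scanning the sequence gives G=3, C=5, T=7, A=7.
G+C = 8, so %GC = 8/22 × 100 = 36.364%
Salt term: 16.6 × (-3) = -49.8
GC term: 0.41 × 36.364 = 14.909; length term: −600/22 = −27.273
Tm = 81.5 + (-49.8) + 14.909 − 27.273 = 19.336 → 19.3°C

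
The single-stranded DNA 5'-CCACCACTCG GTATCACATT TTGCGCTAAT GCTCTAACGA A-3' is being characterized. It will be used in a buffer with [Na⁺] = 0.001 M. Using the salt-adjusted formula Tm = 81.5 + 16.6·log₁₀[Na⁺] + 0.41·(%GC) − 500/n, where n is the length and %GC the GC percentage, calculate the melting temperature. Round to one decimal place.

38.5°C

Length n = 41. Scanning the sequence gives T=11, G=6, A=11, C=13.
G+C = 19, so %GC = 19/41 × 100 = 46.341%
Salt term: 16.6 × (-3) = -49.8
GC term: 0.41 × 46.341 = 19; length term: −500/41 = −12.195
Tm = 81.5 + (-49.8) + 19 − 12.195 = 38.505 → 38.5°C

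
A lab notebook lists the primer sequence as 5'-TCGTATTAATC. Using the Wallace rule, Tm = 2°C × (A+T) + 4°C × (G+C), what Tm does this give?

Base counts: T=5, C=2, A=3, G=1
AT pairs contribute 8, GC pairs contribute 3.
Tm = 2×8 + 4×3 = 28°C

28°C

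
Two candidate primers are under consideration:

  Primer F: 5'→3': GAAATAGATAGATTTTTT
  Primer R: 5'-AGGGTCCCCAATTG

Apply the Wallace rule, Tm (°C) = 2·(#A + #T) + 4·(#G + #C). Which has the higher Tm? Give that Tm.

Primer F: A+T=15, G+C=3 → Tm = 2(15)+4(3) = 42°C
Primer R: A+T=6, G+C=8 → Tm = 2(6)+4(8) = 44°C
42°C vs 44°C → primer R is higher.

Primer R, 44°C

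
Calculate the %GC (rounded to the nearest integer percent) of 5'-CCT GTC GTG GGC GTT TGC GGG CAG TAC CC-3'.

69%

Base counts: A=2, G=11, C=9, T=7
G+C = 11 + 9 = 20 out of 29 bases
%GC = 20/29 × 100 = 68.97% ≈ 69%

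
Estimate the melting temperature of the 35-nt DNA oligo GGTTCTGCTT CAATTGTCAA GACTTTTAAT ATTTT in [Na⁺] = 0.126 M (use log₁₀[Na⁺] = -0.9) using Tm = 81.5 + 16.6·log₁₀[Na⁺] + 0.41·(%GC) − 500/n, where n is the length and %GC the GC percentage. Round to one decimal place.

Length n = 35. Counting bases: A=8, G=5, C=5, T=17
G+C = 10, so %GC = 10/35 × 100 = 28.571%
Salt term: 16.6 × (-0.9) = -14.94
GC term: 0.41 × 28.571 = 11.714; length term: −500/35 = −14.286
Tm = 81.5 + (-14.94) + 11.714 − 14.286 = 63.988 → 64.0°C

64.0°C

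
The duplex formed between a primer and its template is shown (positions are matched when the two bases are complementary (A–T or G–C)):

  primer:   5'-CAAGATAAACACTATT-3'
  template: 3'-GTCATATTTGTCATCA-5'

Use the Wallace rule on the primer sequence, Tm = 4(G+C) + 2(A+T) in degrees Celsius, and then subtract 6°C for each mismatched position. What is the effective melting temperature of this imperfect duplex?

Primer base counts: A=8, T=4, G=1, C=3 → A+T=12, G+C=4
Perfect-match Tm = 2(12) + 4(4) = 24 + 16 = 40°C
Mismatches (positions where the bases are not complementary): 4 (at positions 3, 4, 12, 15)
Effective Tm = 40 − 4×6 = 40 − 24 = 16°C

16°C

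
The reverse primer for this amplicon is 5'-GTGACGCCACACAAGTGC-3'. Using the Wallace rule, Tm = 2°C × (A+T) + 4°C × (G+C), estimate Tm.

Scanning the sequence gives T=2, G=5, C=6, A=5.
So N_AT = 7 and N_GC = 11.
Tm = 4·11 + 2·7 = 44 + 14 = 58°C

58°C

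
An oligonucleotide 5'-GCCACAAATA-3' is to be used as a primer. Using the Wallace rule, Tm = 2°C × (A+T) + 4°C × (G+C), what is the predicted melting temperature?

28°C

Base counts: T=1, C=3, A=5, G=1
A+T = 6, G+C = 4
Tm = 4·4 + 2·6 = 16 + 12 = 28°C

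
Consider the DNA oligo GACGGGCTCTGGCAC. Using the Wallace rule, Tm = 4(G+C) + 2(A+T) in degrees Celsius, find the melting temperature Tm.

52°C

Counting bases: C=5, T=2, A=2, G=6
So N_AT = 4 and N_GC = 11.
Tm = 2(4) + 4(11) = 8 + 44 = 52°C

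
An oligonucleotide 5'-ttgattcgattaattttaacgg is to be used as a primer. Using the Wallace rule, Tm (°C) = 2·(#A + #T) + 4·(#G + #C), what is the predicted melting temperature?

56°C

Counting bases: A=6, C=2, T=10, G=4
AT pairs contribute 16, GC pairs contribute 6.
Tm = 2×16 + 4×6 = 56°C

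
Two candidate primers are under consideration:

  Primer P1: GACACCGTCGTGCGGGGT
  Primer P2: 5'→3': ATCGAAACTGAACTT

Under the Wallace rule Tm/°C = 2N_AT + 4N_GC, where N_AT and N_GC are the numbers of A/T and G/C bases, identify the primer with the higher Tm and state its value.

Primer P1: A+T=5, G+C=13 → Tm = 2(5)+4(13) = 62°C
Primer P2: A+T=10, G+C=5 → Tm = 2(10)+4(5) = 40°C
62°C vs 40°C → primer P1 is higher.

Primer P1, 62°C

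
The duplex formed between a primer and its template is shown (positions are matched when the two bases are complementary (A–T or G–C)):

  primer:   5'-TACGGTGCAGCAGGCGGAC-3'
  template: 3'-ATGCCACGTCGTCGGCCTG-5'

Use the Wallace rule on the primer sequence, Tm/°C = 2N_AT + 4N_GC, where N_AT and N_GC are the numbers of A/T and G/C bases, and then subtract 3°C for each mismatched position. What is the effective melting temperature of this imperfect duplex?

61°C

Primer base counts: A=4, T=2, G=8, C=5 → A+T=6, G+C=13
Perfect-match Tm = 2(6) + 4(13) = 12 + 52 = 64°C
Mismatches (positions where the bases are not complementary): 1 (at position 14)
Effective Tm = 64 − 1×3 = 64 − 3 = 61°C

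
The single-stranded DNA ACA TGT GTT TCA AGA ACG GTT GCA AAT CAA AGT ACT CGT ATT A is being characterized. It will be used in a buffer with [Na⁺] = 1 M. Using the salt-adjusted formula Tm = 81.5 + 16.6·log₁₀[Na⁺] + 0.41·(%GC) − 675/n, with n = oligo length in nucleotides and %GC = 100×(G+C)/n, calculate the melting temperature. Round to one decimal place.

Length n = 43. T=13, C=7, A=15, G=8
G+C = 15, so %GC = 15/43 × 100 = 34.884%
Salt term: 16.6 × (0) = 0
GC term: 0.41 × 34.884 = 14.302; length term: −675/43 = −15.698
Tm = 81.5 + (0) + 14.302 − 15.698 = 80.104 → 80.1°C

80.1°C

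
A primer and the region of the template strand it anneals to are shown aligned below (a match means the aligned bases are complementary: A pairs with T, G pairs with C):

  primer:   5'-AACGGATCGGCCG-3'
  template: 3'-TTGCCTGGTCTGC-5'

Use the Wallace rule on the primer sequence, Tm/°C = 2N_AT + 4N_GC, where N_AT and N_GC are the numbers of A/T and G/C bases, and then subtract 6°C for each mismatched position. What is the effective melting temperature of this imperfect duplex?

26°C

Primer base counts: A=3, T=1, G=5, C=4 → A+T=4, G+C=9
Perfect-match Tm = 2(4) + 4(9) = 8 + 36 = 44°C
Mismatches (positions where the bases are not complementary): 3 (at positions 7, 9, 11)
Effective Tm = 44 − 3×6 = 44 − 18 = 26°C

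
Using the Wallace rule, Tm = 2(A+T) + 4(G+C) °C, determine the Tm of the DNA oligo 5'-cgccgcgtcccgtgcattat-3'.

66°C

Scanning the sequence gives A=2, C=8, T=5, G=5.
AT pairs contribute 7, GC pairs contribute 13.
Tm = 2(7) + 4(13) = 14 + 52 = 66°C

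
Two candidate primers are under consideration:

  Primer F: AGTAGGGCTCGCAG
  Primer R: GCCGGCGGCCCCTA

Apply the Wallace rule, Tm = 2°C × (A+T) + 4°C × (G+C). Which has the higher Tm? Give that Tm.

Primer R, 52°C

Primer F: A+T=5, G+C=9 → Tm = 2(5)+4(9) = 46°C
Primer R: A+T=2, G+C=12 → Tm = 2(2)+4(12) = 52°C
46°C vs 52°C → primer R is higher.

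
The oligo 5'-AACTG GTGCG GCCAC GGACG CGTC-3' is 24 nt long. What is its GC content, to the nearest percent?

Scanning the sequence gives G=9, C=8, A=4, T=3.
G+C = 9 + 8 = 17 out of 24 bases
%GC = 17/24 × 100 = 70.83% ≈ 71%

71%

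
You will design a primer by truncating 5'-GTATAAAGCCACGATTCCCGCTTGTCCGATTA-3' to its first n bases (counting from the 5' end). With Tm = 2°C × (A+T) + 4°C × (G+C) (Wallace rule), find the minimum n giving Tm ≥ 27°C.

n = 10

First 9 bases: GTATAAAGC → Tm = 24°C (< 27°C)
First 10 bases: GTATAAAGCC → Tm = 28°C (≥ 27°C)
Each additional base adds 2°C (A/T) or 4°C (G/C), so Tm is non-decreasing in n; n = 10 is the first length to reach 27°C.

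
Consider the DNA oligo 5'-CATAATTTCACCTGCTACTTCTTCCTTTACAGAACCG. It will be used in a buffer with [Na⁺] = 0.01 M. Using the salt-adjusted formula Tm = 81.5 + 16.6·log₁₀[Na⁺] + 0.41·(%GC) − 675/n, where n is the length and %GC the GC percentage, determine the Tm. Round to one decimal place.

46.7°C

Length n = 37. Base counts: A=9, T=13, G=3, C=12
G+C = 15, so %GC = 15/37 × 100 = 40.541%
Salt term: 16.6 × (-2) = -33.2
GC term: 0.41 × 40.541 = 16.622; length term: −675/37 = −18.243
Tm = 81.5 + (-33.2) + 16.622 − 18.243 = 46.679 → 46.7°C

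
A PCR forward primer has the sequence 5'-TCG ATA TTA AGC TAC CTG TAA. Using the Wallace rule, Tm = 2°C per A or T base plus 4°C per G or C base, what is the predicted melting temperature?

Base counts: A=7, T=7, C=4, G=3
AT pairs contribute 14, GC pairs contribute 7.
Tm = 2(14) + 4(7) = 28 + 28 = 56°C

56°C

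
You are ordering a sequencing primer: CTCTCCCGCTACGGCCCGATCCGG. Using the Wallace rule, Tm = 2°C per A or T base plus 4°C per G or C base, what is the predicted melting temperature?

Base counts: T=4, C=12, G=6, A=2
A+T = 6, G+C = 18
Tm = 4·18 + 2·6 = 72 + 12 = 84°C

84°C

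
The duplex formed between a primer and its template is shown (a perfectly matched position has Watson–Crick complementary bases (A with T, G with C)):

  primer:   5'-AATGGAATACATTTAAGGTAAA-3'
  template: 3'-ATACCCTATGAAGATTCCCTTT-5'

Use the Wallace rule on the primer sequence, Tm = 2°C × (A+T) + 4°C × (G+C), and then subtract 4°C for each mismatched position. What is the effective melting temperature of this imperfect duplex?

Primer base counts: A=11, T=6, G=4, C=1 → A+T=17, G+C=5
Perfect-match Tm = 2(17) + 4(5) = 34 + 20 = 54°C
Mismatches (positions where the bases are not complementary): 5 (at positions 1, 6, 11, 13, 19)
Effective Tm = 54 − 5×4 = 54 − 20 = 34°C

34°C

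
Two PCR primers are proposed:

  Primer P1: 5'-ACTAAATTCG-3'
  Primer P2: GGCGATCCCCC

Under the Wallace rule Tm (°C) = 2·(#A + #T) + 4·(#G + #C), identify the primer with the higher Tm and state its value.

Primer P2, 40°C

Primer P1: A+T=7, G+C=3 → Tm = 2(7)+4(3) = 26°C
Primer P2: A+T=2, G+C=9 → Tm = 2(2)+4(9) = 40°C
26°C vs 40°C → primer P2 is higher.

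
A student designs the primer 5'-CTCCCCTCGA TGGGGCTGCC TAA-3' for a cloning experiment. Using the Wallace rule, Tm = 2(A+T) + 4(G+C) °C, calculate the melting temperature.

Base counts: A=3, T=5, C=9, G=6
A+T = 8, G+C = 15
Tm = 2(8) + 4(15) = 16 + 60 = 76°C

76°C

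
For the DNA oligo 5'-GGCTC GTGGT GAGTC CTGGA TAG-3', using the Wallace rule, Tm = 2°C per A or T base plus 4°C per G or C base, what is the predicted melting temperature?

Base counts: G=10, C=4, A=3, T=6
A+T = 9, G+C = 14
Tm = 2(9) + 4(14) = 18 + 56 = 74°C

74°C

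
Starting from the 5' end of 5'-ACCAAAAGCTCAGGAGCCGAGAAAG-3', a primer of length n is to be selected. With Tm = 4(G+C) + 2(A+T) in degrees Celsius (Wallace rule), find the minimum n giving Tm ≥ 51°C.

First 16 bases: ACCAAAAGCTCAGGAG → Tm = 48°C (< 51°C)
First 17 bases: ACCAAAAGCTCAGGAGC → Tm = 52°C (≥ 51°C)
Since every base adds ≥2°C, Tm only increases with n, so the threshold is first crossed at n = 17.

n = 17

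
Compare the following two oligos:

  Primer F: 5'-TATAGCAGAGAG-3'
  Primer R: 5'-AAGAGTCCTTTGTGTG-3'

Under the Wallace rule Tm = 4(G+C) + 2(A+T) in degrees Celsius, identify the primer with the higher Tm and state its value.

Primer F: A+T=7, G+C=5 → Tm = 2(7)+4(5) = 34°C
Primer R: A+T=9, G+C=7 → Tm = 2(9)+4(7) = 46°C
34°C vs 46°C → primer R is higher.

Primer R, 46°C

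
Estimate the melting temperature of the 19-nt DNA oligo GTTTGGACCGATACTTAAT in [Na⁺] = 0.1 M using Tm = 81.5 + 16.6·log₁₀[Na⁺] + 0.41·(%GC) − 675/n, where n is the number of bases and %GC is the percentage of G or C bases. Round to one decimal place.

Length n = 19. Base counts: C=3, A=5, T=7, G=4
G+C = 7, so %GC = 7/19 × 100 = 36.842%
Salt term: 16.6 × (-1) = -16.6
GC term: 0.41 × 36.842 = 15.105; length term: −675/19 = −35.526
Tm = 81.5 + (-16.6) + 15.105 − 35.526 = 44.479 → 44.5°C

44.5°C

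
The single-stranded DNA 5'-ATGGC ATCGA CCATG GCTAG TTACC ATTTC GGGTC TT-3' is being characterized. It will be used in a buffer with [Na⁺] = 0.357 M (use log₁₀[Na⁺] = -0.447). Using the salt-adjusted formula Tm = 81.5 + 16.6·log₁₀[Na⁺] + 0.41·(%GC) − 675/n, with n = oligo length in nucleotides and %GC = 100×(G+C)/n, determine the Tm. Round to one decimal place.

Length n = 37. Scanning the sequence gives T=12, A=7, C=9, G=9.
G+C = 18, so %GC = 18/37 × 100 = 48.649%
Salt term: 16.6 × (-0.447) = -7.42
GC term: 0.41 × 48.649 = 19.946; length term: −675/37 = −18.243
Tm = 81.5 + (-7.42) + 19.946 − 18.243 = 75.783 → 75.8°C

75.8°C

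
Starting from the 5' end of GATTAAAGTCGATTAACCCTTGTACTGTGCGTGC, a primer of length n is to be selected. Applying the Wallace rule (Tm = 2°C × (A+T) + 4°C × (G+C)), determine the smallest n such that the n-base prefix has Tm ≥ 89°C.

First 31 bases: GATTAAAGTCGATTAACCCTTGTACTGTGCG → Tm = 88°C (< 89°C)
First 32 bases: GATTAAAGTCGATTAACCCTTGTACTGTGCGT → Tm = 90°C (≥ 89°C)
Since every base adds ≥2°C, Tm only increases with n, so the threshold is first crossed at n = 32.

n = 32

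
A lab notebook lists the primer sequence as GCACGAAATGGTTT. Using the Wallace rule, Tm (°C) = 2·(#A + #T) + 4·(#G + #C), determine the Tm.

40°C

C=2, A=4, G=4, T=4
A+T = 8, G+C = 6
Tm = 2(8) + 4(6) = 16 + 24 = 40°C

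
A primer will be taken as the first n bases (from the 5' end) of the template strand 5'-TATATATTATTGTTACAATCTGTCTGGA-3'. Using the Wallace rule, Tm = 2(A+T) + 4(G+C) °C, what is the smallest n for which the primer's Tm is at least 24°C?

n = 12

First 11 bases: TATATATTATT → Tm = 22°C (< 24°C)
First 12 bases: TATATATTATTG → Tm = 26°C (≥ 24°C)
Since every base adds ≥2°C, Tm only increases with n, so the threshold is first crossed at n = 12.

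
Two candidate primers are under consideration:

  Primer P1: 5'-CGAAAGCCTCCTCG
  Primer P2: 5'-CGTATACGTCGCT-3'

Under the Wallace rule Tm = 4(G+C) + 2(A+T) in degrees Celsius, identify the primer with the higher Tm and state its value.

Primer P1, 46°C

Primer P1: A+T=5, G+C=9 → Tm = 2(5)+4(9) = 46°C
Primer P2: A+T=6, G+C=7 → Tm = 2(6)+4(7) = 40°C
46°C vs 40°C → primer P1 is higher.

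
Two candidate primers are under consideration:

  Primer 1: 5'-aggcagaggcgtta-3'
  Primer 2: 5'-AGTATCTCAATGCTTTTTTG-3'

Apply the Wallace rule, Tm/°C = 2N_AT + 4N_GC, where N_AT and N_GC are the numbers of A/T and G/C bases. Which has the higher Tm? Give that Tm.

Primer 1: A+T=6, G+C=8 → Tm = 2(6)+4(8) = 44°C
Primer 2: A+T=14, G+C=6 → Tm = 2(14)+4(6) = 52°C
44°C vs 52°C → primer 2 is higher.

Primer 2, 52°C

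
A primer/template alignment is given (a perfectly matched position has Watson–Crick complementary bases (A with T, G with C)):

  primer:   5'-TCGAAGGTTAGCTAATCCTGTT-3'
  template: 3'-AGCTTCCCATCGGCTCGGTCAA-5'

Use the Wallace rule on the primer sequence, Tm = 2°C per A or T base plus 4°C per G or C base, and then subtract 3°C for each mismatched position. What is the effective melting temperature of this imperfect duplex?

47°C

Primer base counts: A=5, T=8, G=5, C=4 → A+T=13, G+C=9
Perfect-match Tm = 2(13) + 4(9) = 26 + 36 = 62°C
Mismatches (positions where the bases are not complementary): 5 (at positions 8, 13, 14, 16, 19)
Effective Tm = 62 − 5×3 = 62 − 15 = 47°C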